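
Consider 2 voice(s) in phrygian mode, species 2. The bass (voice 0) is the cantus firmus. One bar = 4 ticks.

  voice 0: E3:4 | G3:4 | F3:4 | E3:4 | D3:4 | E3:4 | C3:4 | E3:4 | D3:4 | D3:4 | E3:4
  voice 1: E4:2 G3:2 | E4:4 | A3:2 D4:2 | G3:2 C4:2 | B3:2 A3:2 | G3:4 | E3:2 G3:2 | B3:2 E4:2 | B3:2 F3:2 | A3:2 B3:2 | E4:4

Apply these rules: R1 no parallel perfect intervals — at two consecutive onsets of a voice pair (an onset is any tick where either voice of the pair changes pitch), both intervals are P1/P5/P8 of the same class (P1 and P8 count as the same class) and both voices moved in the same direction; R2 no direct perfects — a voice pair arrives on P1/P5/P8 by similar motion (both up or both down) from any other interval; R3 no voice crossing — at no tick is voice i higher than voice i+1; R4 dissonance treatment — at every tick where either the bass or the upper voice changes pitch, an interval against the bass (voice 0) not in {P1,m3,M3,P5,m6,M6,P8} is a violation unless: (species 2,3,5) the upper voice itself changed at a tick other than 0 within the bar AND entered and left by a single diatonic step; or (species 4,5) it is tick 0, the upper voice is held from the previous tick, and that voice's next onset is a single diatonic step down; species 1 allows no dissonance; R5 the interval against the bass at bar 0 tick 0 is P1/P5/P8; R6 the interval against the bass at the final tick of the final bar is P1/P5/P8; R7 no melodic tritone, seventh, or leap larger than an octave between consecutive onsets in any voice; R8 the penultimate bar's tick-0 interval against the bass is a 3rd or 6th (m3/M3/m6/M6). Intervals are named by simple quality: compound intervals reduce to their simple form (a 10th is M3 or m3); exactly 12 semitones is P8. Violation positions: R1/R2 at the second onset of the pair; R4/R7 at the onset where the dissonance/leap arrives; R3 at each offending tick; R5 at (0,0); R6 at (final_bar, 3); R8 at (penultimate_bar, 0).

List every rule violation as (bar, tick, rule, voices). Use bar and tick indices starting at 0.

bar 0: v0=E3 v1=E4 downbeat P8
bar 1: v0=G3 v1=E4 downbeat M6
bar 2: v0=F3 v1=A3 downbeat M3
bar 3: v0=E3 v1=G3 downbeat m3
bar 4: v0=D3 v1=B3 downbeat M6
bar 5: v0=E3 v1=G3 downbeat m3
bar 6: v0=C3 v1=E3 downbeat M3
bar 7: v0=E3 v1=B3 downbeat P5
bar 8: v0=D3 v1=B3 downbeat M6
bar 9: v0=D3 v1=A3 downbeat P5
bar 10: v0=E3 v1=E4 downbeat P8
  -> R1 @ bar 7 tick 0 v(0, 1): C3/G3 P5 -> E3/B3 P5 similar
  -> R7 @ bar 8 tick 2 v(1,): B3->F3 leap 6st
  -> R8 @ bar 9 tick 0 v(0, 1): penult P5 not 3rd/6th
  -> R2 @ bar 10 tick 0 v(0, 1): D3/B3 M6 -> E3/E4 P8 similar

(7, 0, R1, (0, 1))
(8, 2, R7, (1,))
(9, 0, R8, (0, 1))
(10, 0, R2, (0, 1))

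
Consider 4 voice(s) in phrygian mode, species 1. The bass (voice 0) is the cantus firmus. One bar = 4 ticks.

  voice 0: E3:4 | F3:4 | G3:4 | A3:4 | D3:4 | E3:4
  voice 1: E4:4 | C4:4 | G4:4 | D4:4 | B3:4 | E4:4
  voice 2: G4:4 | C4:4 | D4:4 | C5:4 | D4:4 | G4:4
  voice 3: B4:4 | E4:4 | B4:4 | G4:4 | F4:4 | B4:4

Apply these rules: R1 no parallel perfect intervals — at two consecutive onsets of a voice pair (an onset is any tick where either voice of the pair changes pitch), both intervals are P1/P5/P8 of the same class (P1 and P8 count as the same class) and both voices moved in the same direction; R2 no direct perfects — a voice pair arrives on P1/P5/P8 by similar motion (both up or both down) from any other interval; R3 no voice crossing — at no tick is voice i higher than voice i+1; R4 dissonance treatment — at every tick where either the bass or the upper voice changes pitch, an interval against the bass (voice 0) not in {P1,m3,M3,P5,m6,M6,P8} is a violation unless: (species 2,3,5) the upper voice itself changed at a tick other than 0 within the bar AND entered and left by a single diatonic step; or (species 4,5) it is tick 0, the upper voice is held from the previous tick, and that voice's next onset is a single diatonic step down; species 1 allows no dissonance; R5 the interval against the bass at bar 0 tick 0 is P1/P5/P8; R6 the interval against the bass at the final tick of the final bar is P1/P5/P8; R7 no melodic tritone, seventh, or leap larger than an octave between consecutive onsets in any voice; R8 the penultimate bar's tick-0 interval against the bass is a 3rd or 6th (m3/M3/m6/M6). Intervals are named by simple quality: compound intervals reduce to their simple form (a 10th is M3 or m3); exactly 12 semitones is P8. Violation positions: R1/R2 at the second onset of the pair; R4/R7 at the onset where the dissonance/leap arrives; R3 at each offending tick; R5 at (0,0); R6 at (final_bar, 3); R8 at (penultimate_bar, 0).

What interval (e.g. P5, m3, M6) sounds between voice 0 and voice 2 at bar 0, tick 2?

voice 0=E3 voice 2=G4 -> m3

m3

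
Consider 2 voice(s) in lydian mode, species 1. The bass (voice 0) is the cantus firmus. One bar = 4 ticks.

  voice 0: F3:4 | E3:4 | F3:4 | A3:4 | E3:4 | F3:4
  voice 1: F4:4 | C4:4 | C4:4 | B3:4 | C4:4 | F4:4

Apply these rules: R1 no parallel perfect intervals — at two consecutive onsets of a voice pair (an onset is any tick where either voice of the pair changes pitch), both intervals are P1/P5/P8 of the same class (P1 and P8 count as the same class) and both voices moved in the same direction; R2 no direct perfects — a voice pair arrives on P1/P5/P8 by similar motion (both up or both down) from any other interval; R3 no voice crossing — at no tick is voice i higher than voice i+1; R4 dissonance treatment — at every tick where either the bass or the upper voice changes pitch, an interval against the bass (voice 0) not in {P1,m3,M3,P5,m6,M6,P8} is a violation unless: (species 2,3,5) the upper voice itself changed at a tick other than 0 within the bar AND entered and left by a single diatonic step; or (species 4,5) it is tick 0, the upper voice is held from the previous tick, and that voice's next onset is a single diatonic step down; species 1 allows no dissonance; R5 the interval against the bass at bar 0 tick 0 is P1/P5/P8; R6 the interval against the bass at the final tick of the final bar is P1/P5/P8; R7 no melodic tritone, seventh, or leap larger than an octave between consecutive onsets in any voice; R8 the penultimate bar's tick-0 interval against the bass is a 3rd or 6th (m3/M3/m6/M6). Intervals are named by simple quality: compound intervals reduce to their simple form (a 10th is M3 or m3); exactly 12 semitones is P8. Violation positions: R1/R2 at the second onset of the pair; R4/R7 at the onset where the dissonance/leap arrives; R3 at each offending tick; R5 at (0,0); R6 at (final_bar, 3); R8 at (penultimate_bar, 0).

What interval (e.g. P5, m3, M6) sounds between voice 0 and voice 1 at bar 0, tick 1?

P8

voice 0=F3 voice 1=F4 -> P8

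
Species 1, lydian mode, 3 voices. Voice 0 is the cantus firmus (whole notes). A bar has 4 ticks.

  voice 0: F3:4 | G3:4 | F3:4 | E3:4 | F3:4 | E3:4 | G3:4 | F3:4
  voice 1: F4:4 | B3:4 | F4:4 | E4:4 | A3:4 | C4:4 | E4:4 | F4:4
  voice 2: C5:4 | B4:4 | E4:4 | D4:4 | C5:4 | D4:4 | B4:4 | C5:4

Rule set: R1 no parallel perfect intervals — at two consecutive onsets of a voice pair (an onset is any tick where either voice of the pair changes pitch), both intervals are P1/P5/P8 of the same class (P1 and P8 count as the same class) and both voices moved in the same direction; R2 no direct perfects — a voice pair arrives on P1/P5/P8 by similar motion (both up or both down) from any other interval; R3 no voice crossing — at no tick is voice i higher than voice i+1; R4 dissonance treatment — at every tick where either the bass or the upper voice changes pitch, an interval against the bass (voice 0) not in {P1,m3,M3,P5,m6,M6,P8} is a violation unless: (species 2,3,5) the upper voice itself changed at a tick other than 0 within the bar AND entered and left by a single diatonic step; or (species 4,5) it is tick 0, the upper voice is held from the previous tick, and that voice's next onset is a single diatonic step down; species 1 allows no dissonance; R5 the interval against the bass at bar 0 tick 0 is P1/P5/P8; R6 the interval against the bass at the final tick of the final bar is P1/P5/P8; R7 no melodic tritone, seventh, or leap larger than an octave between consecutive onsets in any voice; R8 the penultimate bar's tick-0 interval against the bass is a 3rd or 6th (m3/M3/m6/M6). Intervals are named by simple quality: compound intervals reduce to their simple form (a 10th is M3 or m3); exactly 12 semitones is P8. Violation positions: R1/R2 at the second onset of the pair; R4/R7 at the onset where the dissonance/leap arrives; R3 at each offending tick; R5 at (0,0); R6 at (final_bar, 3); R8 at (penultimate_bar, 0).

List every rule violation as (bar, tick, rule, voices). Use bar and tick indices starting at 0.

bar 0: v0=F3 v1=F4 v2=C5 downbeat P5
bar 1: v0=G3 v1=B3 v2=B4 downbeat M3
bar 2: v0=F3 v1=F4 v2=E4 downbeat M7
bar 3: v0=E3 v1=E4 v2=D4 downbeat m7
bar 4: v0=F3 v1=A3 v2=C5 downbeat P5
bar 5: v0=E3 v1=C4 v2=D4 downbeat m7
bar 6: v0=G3 v1=E4 v2=B4 downbeat M3
bar 7: v0=F3 v1=F4 v2=C5 downbeat P5
  -> R2 @ bar 1 tick 0 v(1, 2): F4/C5 P5 -> B3/B4 P8 similar
  -> R7 @ bar 1 tick 0 v(1,): F4->B3 leap 6st
  -> R3 @ bar 2 tick 0 v(1, 2): F4 above E4
  -> R4 @ bar 2 tick 0 v(0, 2): F3/E4 M7 untreated
  -> R7 @ bar 2 tick 0 v(1,): B3->F4 leap 6st
  -> R3 @ bar 2 tick 1 v(1, 2): F4 above E4
  -> R3 @ bar 2 tick 2 v(1, 2): F4 above E4
  -> R3 @ bar 2 tick 3 v(1, 2): F4 above E4
  -> R1 @ bar 3 tick 0 v(0, 1): F3/F4 P8 -> E3/E4 P8 similar
  -> R3 @ bar 3 tick 0 v(1, 2): E4 above D4
  -> R4 @ bar 3 tick 0 v(0, 2): E3/D4 m7 untreated
  -> R3 @ bar 3 tick 1 v(1, 2): E4 above D4
  -> R3 @ bar 3 tick 2 v(1, 2): E4 above D4
  -> R3 @ bar 3 tick 3 v(1, 2): E4 above D4
  -> R2 @ bar 4 tick 0 v(0, 2): E3/D4 m7 -> F3/C5 P5 similar
  -> R7 @ bar 4 tick 0 v(2,): D4->C5 leap 10st
  -> R4 @ bar 5 tick 0 v(0, 2): E3/D4 m7 untreated
  -> R7 @ bar 5 tick 0 v(2,): C5->D4 leap 10st
  -> R2 @ bar 6 tick 0 v(1, 2): C4/D4 M2 -> E4/B4 P5 similar
  -> R1 @ bar 7 tick 0 v(1, 2): E4/B4 P5 -> F4/C5 P5 similar

(1, 0, R2, (1, 2))
(1, 0, R7, (1,))
(2, 0, R3, (1, 2))
(2, 0, R4, (0, 2))
(2, 0, R7, (1,))
(2, 1, R3, (1, 2))
(2, 2, R3, (1, 2))
(2, 3, R3, (1, 2))
(3, 0, R1, (0, 1))
(3, 0, R3, (1, 2))
(3, 0, R4, (0, 2))
(3, 1, R3, (1, 2))
(3, 2, R3, (1, 2))
(3, 3, R3, (1, 2))
(4, 0, R2, (0, 2))
(4, 0, R7, (2,))
(5, 0, R4, (0, 2))
(5, 0, R7, (2,))
(6, 0, R2, (1, 2))
(7, 0, R1, (1, 2))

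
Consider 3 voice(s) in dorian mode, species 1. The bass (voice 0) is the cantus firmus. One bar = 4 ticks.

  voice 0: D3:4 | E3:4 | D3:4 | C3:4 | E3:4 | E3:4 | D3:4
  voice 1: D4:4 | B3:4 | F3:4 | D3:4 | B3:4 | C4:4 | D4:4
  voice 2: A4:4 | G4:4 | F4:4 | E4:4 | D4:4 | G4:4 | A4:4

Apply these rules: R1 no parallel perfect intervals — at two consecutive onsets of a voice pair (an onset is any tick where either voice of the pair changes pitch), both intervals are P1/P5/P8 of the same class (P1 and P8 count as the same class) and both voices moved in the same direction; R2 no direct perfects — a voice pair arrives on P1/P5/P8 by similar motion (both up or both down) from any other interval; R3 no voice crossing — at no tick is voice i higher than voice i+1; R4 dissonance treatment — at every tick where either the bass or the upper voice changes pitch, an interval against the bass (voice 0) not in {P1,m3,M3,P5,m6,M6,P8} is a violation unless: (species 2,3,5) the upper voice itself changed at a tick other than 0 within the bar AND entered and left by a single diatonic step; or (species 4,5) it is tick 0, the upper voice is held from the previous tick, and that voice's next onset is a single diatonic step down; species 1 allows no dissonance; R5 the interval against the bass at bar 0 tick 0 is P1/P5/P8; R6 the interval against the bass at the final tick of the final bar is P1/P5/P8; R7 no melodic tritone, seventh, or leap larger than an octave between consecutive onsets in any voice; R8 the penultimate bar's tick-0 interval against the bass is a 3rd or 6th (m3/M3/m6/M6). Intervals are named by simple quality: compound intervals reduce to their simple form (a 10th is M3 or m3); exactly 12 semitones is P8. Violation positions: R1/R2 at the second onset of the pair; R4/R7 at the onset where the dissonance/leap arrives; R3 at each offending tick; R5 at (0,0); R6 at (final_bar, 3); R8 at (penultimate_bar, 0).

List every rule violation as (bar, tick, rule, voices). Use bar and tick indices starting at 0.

(2, 0, R2, (1, 2))
(2, 0, R7, (1,))
(3, 0, R4, (0, 1))
(4, 0, R2, (0, 1))
(4, 0, R4, (0, 2))
(5, 0, R2, (1, 2))
(6, 0, R1, (1, 2))

bar 0: v0=D3 v1=D4 v2=A4 downbeat P5
bar 1: v0=E3 v1=B3 v2=G4 downbeat m3
bar 2: v0=D3 v1=F3 v2=F4 downbeat m3
bar 3: v0=C3 v1=D3 v2=E4 downbeat M3
bar 4: v0=E3 v1=B3 v2=D4 downbeat m7
bar 5: v0=E3 v1=C4 v2=G4 downbeat m3
bar 6: v0=D3 v1=D4 v2=A4 downbeat P5
  -> R2 @ bar 2 tick 0 v(1, 2): B3/G4 m6 -> F3/F4 P8 similar
  -> R7 @ bar 2 tick 0 v(1,): B3->F3 leap 6st
  -> R4 @ bar 3 tick 0 v(0, 1): C3/D3 M2 untreated
  -> R2 @ bar 4 tick 0 v(0, 1): C3/D3 M2 -> E3/B3 P5 similar
  -> R4 @ bar 4 tick 0 v(0, 2): E3/D4 m7 untreated
  -> R2 @ bar 5 tick 0 v(1, 2): B3/D4 m3 -> C4/G4 P5 similar
  -> R1 @ bar 6 tick 0 v(1, 2): C4/G4 P5 -> D4/A4 P5 similar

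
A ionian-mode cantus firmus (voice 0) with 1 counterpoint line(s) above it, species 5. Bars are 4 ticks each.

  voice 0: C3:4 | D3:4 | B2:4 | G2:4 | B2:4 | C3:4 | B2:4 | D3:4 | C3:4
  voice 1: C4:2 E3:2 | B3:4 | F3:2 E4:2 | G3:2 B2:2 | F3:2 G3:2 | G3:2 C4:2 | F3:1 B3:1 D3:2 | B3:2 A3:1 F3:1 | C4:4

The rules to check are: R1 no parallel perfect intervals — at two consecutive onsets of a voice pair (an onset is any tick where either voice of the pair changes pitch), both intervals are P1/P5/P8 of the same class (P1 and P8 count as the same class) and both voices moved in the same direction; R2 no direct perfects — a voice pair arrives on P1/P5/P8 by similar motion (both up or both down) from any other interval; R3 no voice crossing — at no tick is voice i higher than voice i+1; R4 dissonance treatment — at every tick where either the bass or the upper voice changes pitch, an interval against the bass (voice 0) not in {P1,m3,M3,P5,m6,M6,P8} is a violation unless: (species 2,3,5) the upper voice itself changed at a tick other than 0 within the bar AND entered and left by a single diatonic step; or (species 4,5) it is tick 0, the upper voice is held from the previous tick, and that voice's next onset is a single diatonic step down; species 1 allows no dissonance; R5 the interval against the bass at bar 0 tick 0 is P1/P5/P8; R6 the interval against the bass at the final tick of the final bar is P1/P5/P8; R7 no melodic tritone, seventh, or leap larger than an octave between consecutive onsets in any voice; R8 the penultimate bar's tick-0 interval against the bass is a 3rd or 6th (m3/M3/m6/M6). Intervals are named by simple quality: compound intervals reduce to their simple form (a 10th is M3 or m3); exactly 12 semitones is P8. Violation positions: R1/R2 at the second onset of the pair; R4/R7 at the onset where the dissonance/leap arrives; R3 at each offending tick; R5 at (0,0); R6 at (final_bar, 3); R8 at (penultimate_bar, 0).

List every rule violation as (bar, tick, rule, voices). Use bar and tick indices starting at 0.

(2, 0, R4, (0, 1))
(2, 0, R7, (1,))
(2, 2, R4, (0, 1))
(2, 2, R7, (1,))
(3, 0, R2, (0, 1))
(4, 0, R4, (0, 1))
(4, 0, R7, (1,))
(6, 0, R4, (0, 1))
(6, 1, R7, (1,))

bar 0: v0=C3 v1=C4 downbeat P8
bar 1: v0=D3 v1=B3 downbeat M6
bar 2: v0=B2 v1=F3 downbeat TT
bar 3: v0=G2 v1=G3 downbeat P8
bar 4: v0=B2 v1=F3 downbeat TT
bar 5: v0=C3 v1=G3 downbeat P5
bar 6: v0=B2 v1=F3 downbeat TT
bar 7: v0=D3 v1=B3 downbeat M6
bar 8: v0=C3 v1=C4 downbeat P8
  -> R4 @ bar 2 tick 0 v(0, 1): B2/F3 TT untreated
  -> R7 @ bar 2 tick 0 v(1,): B3->F3 leap 6st
  -> R4 @ bar 2 tick 2 v(0, 1): B2/E4 P4 untreated
  -> R7 @ bar 2 tick 2 v(1,): F3->E4 leap 11st
  -> R2 @ bar 3 tick 0 v(0, 1): B2/E4 P4 -> G2/G3 P8 similar
  -> R4 @ bar 4 tick 0 v(0, 1): B2/F3 TT untreated
  -> R7 @ bar 4 tick 0 v(1,): B2->F3 leap 6st
  -> R4 @ bar 6 tick 0 v(0, 1): B2/F3 TT untreated
  -> R7 @ bar 6 tick 1 v(1,): F3->B3 leap 6st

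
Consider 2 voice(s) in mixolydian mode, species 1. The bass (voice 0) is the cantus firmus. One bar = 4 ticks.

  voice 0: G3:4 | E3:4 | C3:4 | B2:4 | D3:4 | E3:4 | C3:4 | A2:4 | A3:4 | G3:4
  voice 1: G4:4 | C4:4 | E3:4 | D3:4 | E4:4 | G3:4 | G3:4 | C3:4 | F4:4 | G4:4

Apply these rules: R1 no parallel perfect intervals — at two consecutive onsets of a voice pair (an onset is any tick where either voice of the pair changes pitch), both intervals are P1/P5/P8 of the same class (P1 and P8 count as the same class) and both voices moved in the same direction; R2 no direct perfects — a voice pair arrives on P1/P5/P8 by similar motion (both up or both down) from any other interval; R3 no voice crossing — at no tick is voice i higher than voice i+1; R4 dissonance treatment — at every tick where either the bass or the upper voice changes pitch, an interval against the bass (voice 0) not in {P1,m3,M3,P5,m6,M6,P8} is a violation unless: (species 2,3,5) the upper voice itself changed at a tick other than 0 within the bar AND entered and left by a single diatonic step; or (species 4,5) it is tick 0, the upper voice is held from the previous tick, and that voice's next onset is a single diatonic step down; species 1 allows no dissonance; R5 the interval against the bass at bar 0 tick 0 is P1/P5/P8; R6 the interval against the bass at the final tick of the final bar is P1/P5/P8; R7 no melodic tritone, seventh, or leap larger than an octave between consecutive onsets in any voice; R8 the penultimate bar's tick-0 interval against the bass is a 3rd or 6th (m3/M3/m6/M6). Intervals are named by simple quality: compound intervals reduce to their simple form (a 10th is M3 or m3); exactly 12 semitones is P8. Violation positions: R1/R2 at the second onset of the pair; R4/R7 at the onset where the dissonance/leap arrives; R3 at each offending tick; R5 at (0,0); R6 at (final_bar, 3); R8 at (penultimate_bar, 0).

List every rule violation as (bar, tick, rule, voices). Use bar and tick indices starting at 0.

(4, 0, R4, (0, 1))
(4, 0, R7, (1,))
(8, 0, R7, (1,))

bar 0: v0=G3 v1=G4 downbeat P8
bar 1: v0=E3 v1=C4 downbeat m6
bar 2: v0=C3 v1=E3 downbeat M3
bar 3: v0=B2 v1=D3 downbeat m3
bar 4: v0=D3 v1=E4 downbeat M2
bar 5: v0=E3 v1=G3 downbeat m3
bar 6: v0=C3 v1=G3 downbeat P5
bar 7: v0=A2 v1=C3 downbeat m3
bar 8: v0=A3 v1=F4 downbeat m6
bar 9: v0=G3 v1=G4 downbeat P8
  -> R4 @ bar 4 tick 0 v(0, 1): D3/E4 M2 untreated
  -> R7 @ bar 4 tick 0 v(1,): D3->E4 leap 14st
  -> R7 @ bar 8 tick 0 v(1,): C3->F4 leap 17st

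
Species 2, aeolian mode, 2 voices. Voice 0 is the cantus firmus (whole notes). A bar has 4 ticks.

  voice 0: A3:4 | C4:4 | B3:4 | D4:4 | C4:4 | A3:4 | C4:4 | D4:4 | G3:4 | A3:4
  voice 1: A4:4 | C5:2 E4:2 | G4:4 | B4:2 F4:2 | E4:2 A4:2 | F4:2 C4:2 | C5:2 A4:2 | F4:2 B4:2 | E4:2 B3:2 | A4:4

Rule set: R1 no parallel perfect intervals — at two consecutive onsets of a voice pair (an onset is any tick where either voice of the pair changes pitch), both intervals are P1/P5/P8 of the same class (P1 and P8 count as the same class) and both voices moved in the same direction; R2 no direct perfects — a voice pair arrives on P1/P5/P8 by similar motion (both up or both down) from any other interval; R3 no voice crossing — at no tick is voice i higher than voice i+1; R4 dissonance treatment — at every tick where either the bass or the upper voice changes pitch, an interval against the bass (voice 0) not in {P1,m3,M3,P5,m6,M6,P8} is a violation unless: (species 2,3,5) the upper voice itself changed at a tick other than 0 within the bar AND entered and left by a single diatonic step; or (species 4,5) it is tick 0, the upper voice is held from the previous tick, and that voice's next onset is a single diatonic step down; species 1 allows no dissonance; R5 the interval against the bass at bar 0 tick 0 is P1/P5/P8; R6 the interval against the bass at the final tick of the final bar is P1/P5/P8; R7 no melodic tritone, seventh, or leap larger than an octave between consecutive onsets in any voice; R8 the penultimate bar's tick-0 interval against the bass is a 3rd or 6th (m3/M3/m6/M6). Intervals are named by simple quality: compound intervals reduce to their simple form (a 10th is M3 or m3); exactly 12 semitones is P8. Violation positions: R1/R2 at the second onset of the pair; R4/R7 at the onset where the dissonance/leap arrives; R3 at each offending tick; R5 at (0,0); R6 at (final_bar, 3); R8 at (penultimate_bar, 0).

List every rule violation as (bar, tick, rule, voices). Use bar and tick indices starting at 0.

bar 0: v0=A3 v1=A4 downbeat P8
bar 1: v0=C4 v1=C5 downbeat P8
bar 2: v0=B3 v1=G4 downbeat m6
bar 3: v0=D4 v1=B4 downbeat M6
bar 4: v0=C4 v1=E4 downbeat M3
bar 5: v0=A3 v1=F4 downbeat m6
bar 6: v0=C4 v1=C5 downbeat P8
bar 7: v0=D4 v1=F4 downbeat m3
bar 8: v0=G3 v1=E4 downbeat M6
bar 9: v0=A3 v1=A4 downbeat P8
  -> R1 @ bar 1 tick 0 v(0, 1): A3/A4 P8 -> C4/C5 P8 similar
  -> R7 @ bar 3 tick 2 v(1,): B4->F4 leap 6st
  -> R2 @ bar 6 tick 0 v(0, 1): A3/C4 m3 -> C4/C5 P8 similar
  -> R7 @ bar 7 tick 2 v(1,): F4->B4 leap 6st
  -> R2 @ bar 9 tick 0 v(0, 1): G3/B3 M3 -> A3/A4 P8 similar
  -> R7 @ bar 9 tick 0 v(1,): B3->A4 leap 10st

(1, 0, R1, (0, 1))
(3, 2, R7, (1,))
(6, 0, R2, (0, 1))
(7, 2, R7, (1,))
(9, 0, R2, (0, 1))
(9, 0, R7, (1,))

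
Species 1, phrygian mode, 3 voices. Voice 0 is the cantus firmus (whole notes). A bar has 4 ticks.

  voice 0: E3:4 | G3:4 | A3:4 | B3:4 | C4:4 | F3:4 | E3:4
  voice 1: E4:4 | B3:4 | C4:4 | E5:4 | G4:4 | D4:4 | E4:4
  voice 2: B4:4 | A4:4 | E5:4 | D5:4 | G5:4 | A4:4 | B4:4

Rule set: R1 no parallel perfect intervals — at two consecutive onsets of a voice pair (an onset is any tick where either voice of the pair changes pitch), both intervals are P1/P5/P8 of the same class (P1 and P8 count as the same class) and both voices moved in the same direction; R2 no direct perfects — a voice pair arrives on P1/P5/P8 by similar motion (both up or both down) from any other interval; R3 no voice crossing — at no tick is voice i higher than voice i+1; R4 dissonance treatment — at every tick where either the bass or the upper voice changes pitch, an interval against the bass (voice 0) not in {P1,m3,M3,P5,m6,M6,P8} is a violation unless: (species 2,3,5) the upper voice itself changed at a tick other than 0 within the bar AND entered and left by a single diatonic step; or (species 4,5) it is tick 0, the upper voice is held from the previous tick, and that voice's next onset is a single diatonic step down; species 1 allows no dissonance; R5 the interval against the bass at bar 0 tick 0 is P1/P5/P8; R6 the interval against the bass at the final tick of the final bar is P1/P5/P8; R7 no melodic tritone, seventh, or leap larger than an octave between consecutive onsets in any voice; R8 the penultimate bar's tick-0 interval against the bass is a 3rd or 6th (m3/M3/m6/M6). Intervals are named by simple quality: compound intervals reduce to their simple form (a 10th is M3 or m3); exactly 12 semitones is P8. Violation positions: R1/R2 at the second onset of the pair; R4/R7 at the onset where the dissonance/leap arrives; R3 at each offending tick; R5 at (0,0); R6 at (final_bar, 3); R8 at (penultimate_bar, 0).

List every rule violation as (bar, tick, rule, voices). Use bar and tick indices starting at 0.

bar 0: v0=E3 v1=E4 v2=B4 downbeat P5
bar 1: v0=G3 v1=B3 v2=A4 downbeat M2
bar 2: v0=A3 v1=C4 v2=E5 downbeat P5
bar 3: v0=B3 v1=E5 v2=D5 downbeat m3
bar 4: v0=C4 v1=G4 v2=G5 downbeat P5
bar 5: v0=F3 v1=D4 v2=A4 downbeat M3
bar 6: v0=E3 v1=E4 v2=B4 downbeat P5
  -> R4 @ bar 1 tick 0 v(0, 2): G3/A4 M2 untreated
  -> R2 @ bar 2 tick 0 v(0, 2): G3/A4 M2 -> A3/E5 P5 similar
  -> R3 @ bar 3 tick 0 v(1, 2): E5 above D5
  -> R4 @ bar 3 tick 0 v(0, 1): B3/E5 P4 untreated
  -> R7 @ bar 3 tick 0 v(1,): C4->E5 leap 16st
  -> R3 @ bar 3 tick 1 v(1, 2): E5 above D5
  -> R3 @ bar 3 tick 2 v(1, 2): E5 above D5
  -> R3 @ bar 3 tick 3 v(1, 2): E5 above D5
  -> R2 @ bar 4 tick 0 v(0, 2): B3/D5 m3 -> C4/G5 P5 similar
  -> R2 @ bar 5 tick 0 v(1, 2): G4/G5 P8 -> D4/A4 P5 similar
  -> R7 @ bar 5 tick 0 v(2,): G5->A4 leap 10st
  -> R1 @ bar 6 tick 0 v(1, 2): D4/A4 P5 -> E4/B4 P5 similar

(1, 0, R4, (0, 2))
(2, 0, R2, (0, 2))
(3, 0, R3, (1, 2))
(3, 0, R4, (0, 1))
(3, 0, R7, (1,))
(3, 1, R3, (1, 2))
(3, 2, R3, (1, 2))
(3, 3, R3, (1, 2))
(4, 0, R2, (0, 2))
(5, 0, R2, (1, 2))
(5, 0, R7, (2,))
(6, 0, R1, (1, 2))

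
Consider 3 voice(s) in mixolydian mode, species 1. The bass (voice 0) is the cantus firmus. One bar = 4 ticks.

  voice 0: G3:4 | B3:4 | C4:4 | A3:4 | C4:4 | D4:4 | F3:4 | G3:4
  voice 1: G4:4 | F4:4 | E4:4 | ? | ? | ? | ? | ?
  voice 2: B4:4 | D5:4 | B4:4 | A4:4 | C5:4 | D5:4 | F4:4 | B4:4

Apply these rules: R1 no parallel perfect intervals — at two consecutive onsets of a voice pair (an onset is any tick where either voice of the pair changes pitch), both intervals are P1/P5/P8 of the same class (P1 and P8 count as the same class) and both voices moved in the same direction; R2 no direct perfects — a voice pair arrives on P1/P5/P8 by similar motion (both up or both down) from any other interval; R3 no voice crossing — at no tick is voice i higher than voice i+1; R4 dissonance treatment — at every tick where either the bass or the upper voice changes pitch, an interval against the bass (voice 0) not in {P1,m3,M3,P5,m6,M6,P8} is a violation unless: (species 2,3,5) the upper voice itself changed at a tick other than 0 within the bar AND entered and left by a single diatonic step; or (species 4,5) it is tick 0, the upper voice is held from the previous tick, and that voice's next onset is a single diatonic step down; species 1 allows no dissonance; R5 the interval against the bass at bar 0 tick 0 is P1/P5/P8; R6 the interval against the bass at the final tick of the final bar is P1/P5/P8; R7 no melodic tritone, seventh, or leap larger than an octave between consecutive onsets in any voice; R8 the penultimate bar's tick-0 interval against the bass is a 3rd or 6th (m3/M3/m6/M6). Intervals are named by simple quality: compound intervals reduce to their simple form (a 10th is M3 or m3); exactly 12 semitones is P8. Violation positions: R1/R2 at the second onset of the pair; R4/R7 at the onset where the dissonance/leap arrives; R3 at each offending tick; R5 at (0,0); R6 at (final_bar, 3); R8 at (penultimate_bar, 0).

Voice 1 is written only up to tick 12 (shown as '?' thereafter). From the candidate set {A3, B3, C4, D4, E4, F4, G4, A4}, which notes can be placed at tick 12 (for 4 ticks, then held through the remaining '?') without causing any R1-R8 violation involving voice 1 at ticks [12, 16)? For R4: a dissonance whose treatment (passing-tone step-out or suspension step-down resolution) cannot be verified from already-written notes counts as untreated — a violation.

A3: violates R2
B3: violates R4
C4: legal
D4: violates R1,R4
E4: legal
F4: legal
G4: violates R4
A4: legal

{A4, C4, E4, F4}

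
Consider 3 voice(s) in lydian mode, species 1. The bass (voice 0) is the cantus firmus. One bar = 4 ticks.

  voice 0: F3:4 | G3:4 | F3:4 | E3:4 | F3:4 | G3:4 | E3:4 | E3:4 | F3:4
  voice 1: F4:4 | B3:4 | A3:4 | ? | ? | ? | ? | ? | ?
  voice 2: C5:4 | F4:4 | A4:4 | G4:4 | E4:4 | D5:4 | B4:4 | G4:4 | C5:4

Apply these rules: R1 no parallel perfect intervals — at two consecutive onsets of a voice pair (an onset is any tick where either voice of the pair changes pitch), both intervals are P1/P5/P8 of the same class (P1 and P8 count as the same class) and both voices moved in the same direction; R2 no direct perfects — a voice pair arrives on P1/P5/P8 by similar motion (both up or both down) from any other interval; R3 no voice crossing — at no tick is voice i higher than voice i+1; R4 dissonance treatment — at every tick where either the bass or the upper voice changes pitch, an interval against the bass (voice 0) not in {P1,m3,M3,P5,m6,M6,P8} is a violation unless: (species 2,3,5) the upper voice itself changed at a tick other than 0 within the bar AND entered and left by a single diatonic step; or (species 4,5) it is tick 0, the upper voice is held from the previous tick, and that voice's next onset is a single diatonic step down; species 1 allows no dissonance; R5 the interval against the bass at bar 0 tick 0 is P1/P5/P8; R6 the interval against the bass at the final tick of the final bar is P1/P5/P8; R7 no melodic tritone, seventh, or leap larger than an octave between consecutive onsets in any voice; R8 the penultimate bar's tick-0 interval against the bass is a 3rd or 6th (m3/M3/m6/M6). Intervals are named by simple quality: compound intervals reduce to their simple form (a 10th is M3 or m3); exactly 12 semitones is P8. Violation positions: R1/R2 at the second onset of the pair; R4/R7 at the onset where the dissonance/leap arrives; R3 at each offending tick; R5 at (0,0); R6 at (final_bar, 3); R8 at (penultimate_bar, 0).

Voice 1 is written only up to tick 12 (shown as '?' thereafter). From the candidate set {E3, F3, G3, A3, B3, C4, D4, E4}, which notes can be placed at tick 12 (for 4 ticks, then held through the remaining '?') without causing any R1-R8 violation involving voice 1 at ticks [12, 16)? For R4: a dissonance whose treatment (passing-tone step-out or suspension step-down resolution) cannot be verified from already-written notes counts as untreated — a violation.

{B3, C4, E4}

E3: violates R2
F3: violates R4
G3: violates R1
A3: violates R4
B3: legal
C4: legal
D4: violates R4
E4: legal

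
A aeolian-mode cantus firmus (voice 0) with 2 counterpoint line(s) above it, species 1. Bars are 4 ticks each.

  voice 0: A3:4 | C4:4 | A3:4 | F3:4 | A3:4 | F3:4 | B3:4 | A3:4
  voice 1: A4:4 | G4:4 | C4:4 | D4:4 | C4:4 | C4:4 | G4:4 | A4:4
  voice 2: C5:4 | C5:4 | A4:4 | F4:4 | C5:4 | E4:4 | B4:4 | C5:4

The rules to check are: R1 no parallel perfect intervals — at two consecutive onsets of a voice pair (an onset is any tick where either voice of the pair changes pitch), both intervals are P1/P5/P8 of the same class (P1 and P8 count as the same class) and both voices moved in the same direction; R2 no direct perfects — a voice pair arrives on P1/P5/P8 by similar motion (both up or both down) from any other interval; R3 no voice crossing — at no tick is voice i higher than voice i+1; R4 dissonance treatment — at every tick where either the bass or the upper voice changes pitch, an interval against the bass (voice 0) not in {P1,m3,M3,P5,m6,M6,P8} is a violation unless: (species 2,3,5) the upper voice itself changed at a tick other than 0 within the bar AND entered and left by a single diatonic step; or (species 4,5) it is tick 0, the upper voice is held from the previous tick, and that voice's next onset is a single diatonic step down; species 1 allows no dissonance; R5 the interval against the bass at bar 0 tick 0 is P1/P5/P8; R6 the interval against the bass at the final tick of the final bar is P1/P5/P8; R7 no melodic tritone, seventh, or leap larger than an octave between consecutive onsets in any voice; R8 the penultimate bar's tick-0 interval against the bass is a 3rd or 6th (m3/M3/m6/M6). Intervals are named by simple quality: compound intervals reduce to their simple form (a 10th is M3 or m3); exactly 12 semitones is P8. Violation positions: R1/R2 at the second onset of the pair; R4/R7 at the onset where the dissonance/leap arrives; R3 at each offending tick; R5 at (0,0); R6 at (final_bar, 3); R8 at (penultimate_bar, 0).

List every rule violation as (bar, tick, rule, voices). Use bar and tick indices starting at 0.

bar 0: v0=A3 v1=A4 v2=C5 downbeat m3
bar 1: v0=C4 v1=G4 v2=C5 downbeat P8
bar 2: v0=A3 v1=C4 v2=A4 downbeat P8
bar 3: v0=F3 v1=D4 v2=F4 downbeat P8
bar 4: v0=A3 v1=C4 v2=C5 downbeat m3
bar 5: v0=F3 v1=C4 v2=E4 downbeat M7
bar 6: v0=B3 v1=G4 v2=B4 downbeat P8
bar 7: v0=A3 v1=A4 v2=C5 downbeat m3
  -> R5 @ bar 0 tick 0 v(0, 2): opens on m3
  -> R1 @ bar 2 tick 0 v(0, 2): C4/C5 P8 -> A3/A4 P8 similar
  -> R1 @ bar 3 tick 0 v(0, 2): A3/A4 P8 -> F3/F4 P8 similar
  -> R4 @ bar 5 tick 0 v(0, 2): F3/E4 M7 untreated
  -> R2 @ bar 6 tick 0 v(0, 2): F3/E4 M7 -> B3/B4 P8 similar
  -> R7 @ bar 6 tick 0 v(0,): F3->B3 leap 6st
  -> R8 @ bar 6 tick 0 v(0, 2): penult P8 not 3rd/6th
  -> R6 @ bar 7 tick 3 v(0, 2): closes on m3

(0, 0, R5, (0, 2))
(2, 0, R1, (0, 2))
(3, 0, R1, (0, 2))
(5, 0, R4, (0, 2))
(6, 0, R2, (0, 2))
(6, 0, R7, (0,))
(6, 0, R8, (0, 2))
(7, 3, R6, (0, 2))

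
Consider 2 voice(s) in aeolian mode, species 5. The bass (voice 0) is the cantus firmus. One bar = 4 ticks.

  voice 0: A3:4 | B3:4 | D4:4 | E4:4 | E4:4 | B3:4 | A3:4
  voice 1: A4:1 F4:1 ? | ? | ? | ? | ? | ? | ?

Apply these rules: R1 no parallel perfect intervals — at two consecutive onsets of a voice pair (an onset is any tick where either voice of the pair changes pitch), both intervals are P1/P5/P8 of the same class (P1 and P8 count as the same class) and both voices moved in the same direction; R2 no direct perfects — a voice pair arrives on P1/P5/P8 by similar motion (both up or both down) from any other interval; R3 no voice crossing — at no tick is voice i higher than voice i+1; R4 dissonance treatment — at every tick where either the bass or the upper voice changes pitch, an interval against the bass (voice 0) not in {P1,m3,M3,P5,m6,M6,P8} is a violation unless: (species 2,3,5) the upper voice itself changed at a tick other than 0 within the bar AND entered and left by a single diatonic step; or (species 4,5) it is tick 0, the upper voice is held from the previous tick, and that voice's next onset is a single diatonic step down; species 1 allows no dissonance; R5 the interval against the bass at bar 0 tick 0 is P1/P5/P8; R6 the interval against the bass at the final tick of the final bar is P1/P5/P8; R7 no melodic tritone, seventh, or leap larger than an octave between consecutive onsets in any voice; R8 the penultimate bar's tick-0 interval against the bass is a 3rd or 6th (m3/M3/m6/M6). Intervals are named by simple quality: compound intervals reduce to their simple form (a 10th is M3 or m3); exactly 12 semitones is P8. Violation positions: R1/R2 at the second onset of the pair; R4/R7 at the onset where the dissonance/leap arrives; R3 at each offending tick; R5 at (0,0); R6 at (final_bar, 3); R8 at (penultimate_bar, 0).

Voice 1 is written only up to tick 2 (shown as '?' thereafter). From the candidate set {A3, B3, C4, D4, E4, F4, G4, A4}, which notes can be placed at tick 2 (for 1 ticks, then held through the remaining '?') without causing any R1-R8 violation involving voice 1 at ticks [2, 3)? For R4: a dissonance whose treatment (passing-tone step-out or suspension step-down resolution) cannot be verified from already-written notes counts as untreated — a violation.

{A3, A4, C4, E4, F4}

A3: legal
B3: violates R4,R7
C4: legal
D4: violates R4
E4: legal
F4: legal
G4: violates R4
A4: legal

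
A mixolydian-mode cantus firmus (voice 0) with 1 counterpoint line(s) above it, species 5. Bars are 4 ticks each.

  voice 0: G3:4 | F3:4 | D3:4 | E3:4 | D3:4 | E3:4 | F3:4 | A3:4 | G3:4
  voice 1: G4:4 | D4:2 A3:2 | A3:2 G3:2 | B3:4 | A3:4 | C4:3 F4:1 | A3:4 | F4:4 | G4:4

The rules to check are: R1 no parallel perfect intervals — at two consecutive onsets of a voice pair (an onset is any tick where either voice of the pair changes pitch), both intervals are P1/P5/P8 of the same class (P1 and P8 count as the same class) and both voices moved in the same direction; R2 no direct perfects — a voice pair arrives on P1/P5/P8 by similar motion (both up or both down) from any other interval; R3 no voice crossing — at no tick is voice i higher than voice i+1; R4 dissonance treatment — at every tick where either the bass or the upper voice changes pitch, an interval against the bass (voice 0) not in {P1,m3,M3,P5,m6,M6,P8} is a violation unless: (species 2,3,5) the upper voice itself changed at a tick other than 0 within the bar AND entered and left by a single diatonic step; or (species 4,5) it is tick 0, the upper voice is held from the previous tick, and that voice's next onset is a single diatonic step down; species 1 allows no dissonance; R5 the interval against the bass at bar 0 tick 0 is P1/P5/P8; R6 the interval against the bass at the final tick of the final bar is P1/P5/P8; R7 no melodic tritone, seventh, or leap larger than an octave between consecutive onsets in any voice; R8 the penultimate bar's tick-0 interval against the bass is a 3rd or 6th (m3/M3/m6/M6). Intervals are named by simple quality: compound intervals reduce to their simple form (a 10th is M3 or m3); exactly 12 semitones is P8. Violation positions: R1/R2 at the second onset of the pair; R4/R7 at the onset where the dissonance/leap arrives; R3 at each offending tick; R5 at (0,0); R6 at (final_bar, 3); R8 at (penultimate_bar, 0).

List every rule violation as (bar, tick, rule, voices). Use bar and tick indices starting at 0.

(2, 2, R4, (0, 1))
(3, 0, R2, (0, 1))
(4, 0, R1, (0, 1))
(5, 3, R4, (0, 1))

bar 0: v0=G3 v1=G4 downbeat P8
bar 1: v0=F3 v1=D4 downbeat M6
bar 2: v0=D3 v1=A3 downbeat P5
bar 3: v0=E3 v1=B3 downbeat P5
bar 4: v0=D3 v1=A3 downbeat P5
bar 5: v0=E3 v1=C4 downbeat m6
bar 6: v0=F3 v1=A3 downbeat M3
bar 7: v0=A3 v1=F4 downbeat m6
bar 8: v0=G3 v1=G4 downbeat P8
  -> R4 @ bar 2 tick 2 v(0, 1): D3/G3 P4 untreated
  -> R2 @ bar 3 tick 0 v(0, 1): D3/G3 P4 -> E3/B3 P5 similar
  -> R1 @ bar 4 tick 0 v(0, 1): E3/B3 P5 -> D3/A3 P5 similar
  -> R4 @ bar 5 tick 3 v(0, 1): E3/F4 m2 untreated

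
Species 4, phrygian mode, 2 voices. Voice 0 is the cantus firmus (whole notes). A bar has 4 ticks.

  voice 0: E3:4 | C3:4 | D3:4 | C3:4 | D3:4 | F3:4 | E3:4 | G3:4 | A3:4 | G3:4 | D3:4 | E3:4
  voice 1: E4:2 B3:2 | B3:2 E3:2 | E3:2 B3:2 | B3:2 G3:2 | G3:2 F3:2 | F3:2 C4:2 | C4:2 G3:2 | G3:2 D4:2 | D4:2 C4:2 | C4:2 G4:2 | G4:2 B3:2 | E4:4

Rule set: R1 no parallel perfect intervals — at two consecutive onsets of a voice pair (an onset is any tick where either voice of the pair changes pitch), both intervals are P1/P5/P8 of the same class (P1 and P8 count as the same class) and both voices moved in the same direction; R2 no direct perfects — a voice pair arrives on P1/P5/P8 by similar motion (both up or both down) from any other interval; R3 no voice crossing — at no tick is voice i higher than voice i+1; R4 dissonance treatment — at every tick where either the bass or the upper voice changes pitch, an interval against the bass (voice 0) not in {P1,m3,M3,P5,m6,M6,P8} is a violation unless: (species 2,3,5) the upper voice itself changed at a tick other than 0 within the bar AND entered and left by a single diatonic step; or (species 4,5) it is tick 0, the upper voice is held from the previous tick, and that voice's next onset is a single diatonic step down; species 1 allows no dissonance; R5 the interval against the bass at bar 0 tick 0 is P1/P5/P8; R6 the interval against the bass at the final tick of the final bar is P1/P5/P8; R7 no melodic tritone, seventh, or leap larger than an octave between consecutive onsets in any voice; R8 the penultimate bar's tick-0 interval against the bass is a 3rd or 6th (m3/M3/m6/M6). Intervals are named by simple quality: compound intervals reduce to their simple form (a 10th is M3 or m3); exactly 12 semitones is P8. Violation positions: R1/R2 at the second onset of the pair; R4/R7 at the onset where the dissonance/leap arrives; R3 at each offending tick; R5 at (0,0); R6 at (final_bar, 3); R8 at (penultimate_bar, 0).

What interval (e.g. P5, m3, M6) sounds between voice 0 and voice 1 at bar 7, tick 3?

P5

voice 0=G3 voice 1=D4 -> P5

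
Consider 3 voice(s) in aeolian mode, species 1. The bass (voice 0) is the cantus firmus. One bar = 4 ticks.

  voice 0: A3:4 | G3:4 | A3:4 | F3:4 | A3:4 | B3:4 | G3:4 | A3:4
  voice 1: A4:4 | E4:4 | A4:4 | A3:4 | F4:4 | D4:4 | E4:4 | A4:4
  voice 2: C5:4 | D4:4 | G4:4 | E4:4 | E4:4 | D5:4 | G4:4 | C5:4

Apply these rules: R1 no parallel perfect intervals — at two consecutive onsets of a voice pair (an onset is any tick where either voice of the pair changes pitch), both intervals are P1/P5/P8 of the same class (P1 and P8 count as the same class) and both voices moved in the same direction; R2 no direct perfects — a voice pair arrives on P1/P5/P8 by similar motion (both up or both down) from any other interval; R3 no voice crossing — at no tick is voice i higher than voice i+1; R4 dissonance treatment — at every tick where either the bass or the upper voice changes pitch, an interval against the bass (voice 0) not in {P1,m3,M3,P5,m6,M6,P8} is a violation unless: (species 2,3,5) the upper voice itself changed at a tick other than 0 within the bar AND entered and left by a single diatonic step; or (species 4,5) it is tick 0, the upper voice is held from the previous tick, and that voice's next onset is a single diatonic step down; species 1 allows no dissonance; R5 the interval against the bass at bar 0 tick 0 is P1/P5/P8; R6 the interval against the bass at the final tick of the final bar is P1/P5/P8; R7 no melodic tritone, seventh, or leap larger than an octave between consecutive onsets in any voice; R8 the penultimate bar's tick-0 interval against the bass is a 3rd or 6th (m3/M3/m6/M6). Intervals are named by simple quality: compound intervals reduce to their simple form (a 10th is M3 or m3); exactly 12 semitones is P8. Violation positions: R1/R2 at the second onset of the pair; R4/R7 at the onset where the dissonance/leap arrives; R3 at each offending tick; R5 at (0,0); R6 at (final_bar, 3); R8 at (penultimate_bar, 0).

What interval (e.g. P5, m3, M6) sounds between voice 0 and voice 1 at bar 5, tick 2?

m3

voice 0=B3 voice 1=D4 -> m3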